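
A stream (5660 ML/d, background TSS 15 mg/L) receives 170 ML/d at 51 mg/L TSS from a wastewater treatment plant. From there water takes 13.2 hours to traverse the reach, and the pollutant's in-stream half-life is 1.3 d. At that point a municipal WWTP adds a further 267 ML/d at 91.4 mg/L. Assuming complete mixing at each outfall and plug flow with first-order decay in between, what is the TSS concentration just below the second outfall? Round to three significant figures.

Conservation of mass: C = (5660·15.00 + 170.0·51.00) / 5830 = 93570/5830 = 16.05 mg/L; combined flow 5830 ML/d.
Half-life 1.3 d → k = ln 2 / 1.3 = 0.5332 d⁻¹.
First-order decay: C = 16.05·exp(−k·t) = 16.05·0.7458 = 11.97 mg/L.
At the second outfall, C = (5830·11.97 + 267.0·91.40) / (5830 + 267.0) = 15.45 mg/L.

15.4 mg/L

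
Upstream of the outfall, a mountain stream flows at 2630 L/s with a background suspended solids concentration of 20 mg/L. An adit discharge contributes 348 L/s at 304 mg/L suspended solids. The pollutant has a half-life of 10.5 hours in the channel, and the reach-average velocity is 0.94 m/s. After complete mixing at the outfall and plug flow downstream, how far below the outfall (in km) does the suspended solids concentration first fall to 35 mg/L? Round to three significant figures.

21.5 km

Mixed concentration C = ΣQC/ΣQ = (2630·20.00 + 348.0·304.0) / 2978 = 158400/2978 = 53.19 mg/L.
Half-life 10.5 h → k = ln 2 / 10.5 = 0.06601 h⁻¹ = 1.584 d⁻¹.
Set 53.19·exp(−k·t) = 35 → t = ln(53.19/35)/k = 22820 s = 6.339 h.
Distance = v·t = 0.94·22820 = 21450 m = 21.45 km.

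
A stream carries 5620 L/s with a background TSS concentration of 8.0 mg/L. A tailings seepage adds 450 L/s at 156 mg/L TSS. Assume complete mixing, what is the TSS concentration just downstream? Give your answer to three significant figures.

19.0 mg/L

Mass balance: C = (5620·8.000 + 450.0·156.0) / 6070 = 115200/6070 = 18.97 mg/L.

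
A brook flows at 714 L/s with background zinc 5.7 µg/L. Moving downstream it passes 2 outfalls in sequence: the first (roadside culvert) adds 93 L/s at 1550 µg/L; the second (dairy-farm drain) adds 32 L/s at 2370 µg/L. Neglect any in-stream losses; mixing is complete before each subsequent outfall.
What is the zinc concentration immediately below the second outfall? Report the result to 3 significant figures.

Below outfall 1: Q → 807.0 L/s, C = (714.0·5.700 + 93.00·1550)/807.0 = 183.7 µg/L.
Below outfall 2: Q → 839.0 L/s, C = (807.0·183.7 + 32.00·2370)/839.0 = 267.1 µg/L.

267 µg/L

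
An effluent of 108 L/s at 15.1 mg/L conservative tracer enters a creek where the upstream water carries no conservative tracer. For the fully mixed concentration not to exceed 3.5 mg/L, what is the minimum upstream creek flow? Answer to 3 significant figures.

358 L/s

Set C_mix = 3.5: (Q·0 + 108.0·15.10) / (Q + 108.0) = 3.5
→ Q = 108.0·(15.10 − 3.5)/(3.5 − 0) = 357.9 L/s.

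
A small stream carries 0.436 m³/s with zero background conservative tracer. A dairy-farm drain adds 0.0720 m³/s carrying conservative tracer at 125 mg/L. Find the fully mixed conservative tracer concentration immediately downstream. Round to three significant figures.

Mass balance: C = (0.4360·0 + 0.07200·125.0) / 0.5080 = 9.000/0.5080 = 17.72 mg/L.

17.7 mg/L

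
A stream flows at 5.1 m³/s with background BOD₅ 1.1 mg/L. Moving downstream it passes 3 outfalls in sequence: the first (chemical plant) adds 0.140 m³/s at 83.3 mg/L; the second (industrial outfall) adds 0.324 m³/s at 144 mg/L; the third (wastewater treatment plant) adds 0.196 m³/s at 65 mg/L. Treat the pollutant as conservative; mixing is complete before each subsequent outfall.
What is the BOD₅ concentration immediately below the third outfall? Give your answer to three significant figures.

After outfall 1: Q = 5.100 + 0.1400 = 5.240 m³/s; C = (5.100·1.100 + 0.1400·83.30)/5.240 = 3.296 mg/L.
After outfall 2: Q = 5.240 + 0.3240 = 5.564 m³/s; C = (5.240·3.296 + 0.3240·144.0)/5.564 = 11.49 mg/L.
After outfall 3: Q = 5.564 + 0.1960 = 5.760 m³/s; C = (5.564·11.49 + 0.1960·65.00)/5.760 = 13.31 mg/L.

13.3 mg/L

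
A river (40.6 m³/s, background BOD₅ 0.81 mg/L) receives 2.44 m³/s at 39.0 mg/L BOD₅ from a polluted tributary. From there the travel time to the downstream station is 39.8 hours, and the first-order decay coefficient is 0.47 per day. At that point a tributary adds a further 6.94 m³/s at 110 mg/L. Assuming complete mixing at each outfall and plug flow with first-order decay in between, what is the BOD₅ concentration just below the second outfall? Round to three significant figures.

16.4 mg/L

Mass balance: C = (40.60·0.8100 + 2.440·39.00) / 43.04 = 128.0/43.04 = 2.975 mg/L; combined flow 43.04 m³/s.
Applying C = C₀e^(−kt): 2.975 × 0.4587 = 1.365 mg/L.
Second outfall: C = (43.04·1.365 + 6.940·110.0)/49.98 = 16.45 mg/L.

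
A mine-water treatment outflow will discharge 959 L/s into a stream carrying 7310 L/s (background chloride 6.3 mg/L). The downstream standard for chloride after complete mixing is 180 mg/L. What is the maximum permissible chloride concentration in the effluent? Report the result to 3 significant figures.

At the limit, (Qr·Cr + Qe·Cₑ)/(Qr + Qe) = 180:
Cₑ = (8269·180 − 7310·6.300) / 959.0 = 1504 mg/L.

1500 mg/L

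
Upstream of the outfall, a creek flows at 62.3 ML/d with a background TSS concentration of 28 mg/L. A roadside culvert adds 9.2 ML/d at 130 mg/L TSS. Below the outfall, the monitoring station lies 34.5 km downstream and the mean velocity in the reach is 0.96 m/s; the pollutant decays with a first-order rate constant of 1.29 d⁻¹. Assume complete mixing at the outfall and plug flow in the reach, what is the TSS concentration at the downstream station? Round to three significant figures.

24.0 mg/L

Mixed concentration C = ΣQC/ΣQ = (62.30·28.00 + 9.200·130.0) / 71.50 = 2940/71.50 = 41.12 mg/L.
Travel time t = 34.5·1000 / 0.96 = 35940 s = 9.983 h.
First-order decay: C = 41.12·exp(−k·t) = 41.12·0.5848 = 24.05 mg/L.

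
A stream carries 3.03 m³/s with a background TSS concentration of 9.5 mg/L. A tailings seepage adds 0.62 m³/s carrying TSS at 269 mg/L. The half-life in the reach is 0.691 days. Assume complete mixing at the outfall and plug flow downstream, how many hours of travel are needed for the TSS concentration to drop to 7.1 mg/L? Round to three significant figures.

Flow-weighted average: C = (3.030·9.500 + 0.6200·269.0) / 3.650 = 195.6/3.650 = 53.58 mg/L.
Half-life 0.691 d → k = ln 2 / 0.691 = 1.003 d⁻¹.
53.58·exp(−k·t) = 7.1 → t = ln(53.58/7.1)/k = 174100 s = 48.36 h.

48.4 h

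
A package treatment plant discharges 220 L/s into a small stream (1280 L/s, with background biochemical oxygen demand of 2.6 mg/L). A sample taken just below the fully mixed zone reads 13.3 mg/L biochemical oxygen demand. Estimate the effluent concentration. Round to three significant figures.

Mass balance: 1280·2.600 + 220.0·Cₑ = 1500·13.30
→ Cₑ = (1500·13.30 − 1280·2.600) / 220.0 = 75.55 mg/L.

75.6 mg/L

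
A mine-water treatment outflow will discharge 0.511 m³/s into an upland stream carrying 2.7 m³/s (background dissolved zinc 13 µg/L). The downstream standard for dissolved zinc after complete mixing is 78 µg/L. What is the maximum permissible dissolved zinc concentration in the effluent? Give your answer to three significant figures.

At the limit, (Qr·Cr + Qe·Cₑ)/(Qr + Qe) = 78:
Cₑ = (3.211·78 − 2.700·13.00) / 0.5110 = 421.4 µg/L.

421 µg/L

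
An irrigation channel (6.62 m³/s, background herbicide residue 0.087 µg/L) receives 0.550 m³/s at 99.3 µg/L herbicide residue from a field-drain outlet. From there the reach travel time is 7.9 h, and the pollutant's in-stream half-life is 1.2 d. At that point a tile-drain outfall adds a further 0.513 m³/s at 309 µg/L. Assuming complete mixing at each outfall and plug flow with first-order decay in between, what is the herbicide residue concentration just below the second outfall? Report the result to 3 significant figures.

Flow-weighted average: C = (6.620·0.08700 + 0.5500·99.30) / 7.170 = 55.19/7.170 = 7.697 µg/L; combined flow 7.170 m³/s.
Half-life 1.2 d → k = ln 2 / 1.2 = 0.5776 d⁻¹.
Applying C = C₀e^(−kt): 7.697 × 0.8268 = 6.365 µg/L.
Second outfall: C = (7.170·6.365 + 0.5130·309.0)/7.683 = 26.57 µg/L.

26.6 µg/L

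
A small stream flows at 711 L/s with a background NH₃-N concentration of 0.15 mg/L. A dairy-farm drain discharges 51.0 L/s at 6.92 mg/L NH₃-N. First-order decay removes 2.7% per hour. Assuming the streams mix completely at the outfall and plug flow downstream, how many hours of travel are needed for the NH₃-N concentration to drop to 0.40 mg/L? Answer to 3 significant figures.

After mixing, C = (711.0·0.1500 + 51.00·6.920) / 762.0 = 459.6/762.0 = 0.6031 mg/L.
2.7%/h lost → k = −ln(1 − 0.027) = 0.02737 h⁻¹.
0.6031·exp(−k·t) = 0.40 → t = ln(0.6031/0.40)/k = 54010 s = 15.00 h.

15.0 h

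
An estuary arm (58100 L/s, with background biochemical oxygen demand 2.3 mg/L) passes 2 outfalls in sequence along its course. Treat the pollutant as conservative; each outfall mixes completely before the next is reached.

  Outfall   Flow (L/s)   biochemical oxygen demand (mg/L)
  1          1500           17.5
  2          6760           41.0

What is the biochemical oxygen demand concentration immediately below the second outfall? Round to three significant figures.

Below outfall 1: Q → 59600 L/s, C = (58100·2.300 + 1500·17.50)/59600 = 2.683 mg/L.
Below outfall 2: Q → 66360 L/s, C = (59600·2.683 + 6760·41.00)/66360 = 6.586 mg/L.

6.59 mg/L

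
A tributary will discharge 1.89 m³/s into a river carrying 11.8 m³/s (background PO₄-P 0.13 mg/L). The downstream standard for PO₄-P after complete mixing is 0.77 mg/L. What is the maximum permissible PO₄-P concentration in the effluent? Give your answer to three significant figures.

4.77 mg/L

At the limit, (Qr·Cr + Qe·Cₑ)/(Qr + Qe) = 0.77:
Cₑ = (13.69·0.77 − 11.80·0.1300) / 1.890 = 4.766 mg/L.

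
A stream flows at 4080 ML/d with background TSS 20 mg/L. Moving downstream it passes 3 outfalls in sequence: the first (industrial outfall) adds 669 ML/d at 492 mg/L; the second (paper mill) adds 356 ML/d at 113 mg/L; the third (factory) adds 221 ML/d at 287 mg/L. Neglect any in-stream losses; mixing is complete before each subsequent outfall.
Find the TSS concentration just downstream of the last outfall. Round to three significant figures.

After outfall 1: Q = 4080 + 669.0 = 4749 ML/d; C = (4080·20.00 + 669.0·492.0)/4749 = 86.49 mg/L.
After outfall 2: Q = 4749 + 356.0 = 5105 ML/d; C = (4749·86.49 + 356.0·113.0)/5105 = 88.34 mg/L.
After outfall 3: Q = 5105 + 221.0 = 5326 ML/d; C = (5105·88.34 + 221.0·287.0)/5326 = 96.58 mg/L.

96.6 mg/L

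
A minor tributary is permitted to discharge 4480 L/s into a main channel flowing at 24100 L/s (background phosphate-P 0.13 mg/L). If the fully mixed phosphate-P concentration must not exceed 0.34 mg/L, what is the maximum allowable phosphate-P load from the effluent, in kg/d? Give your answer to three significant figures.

569 kg/d

Mass balance at the limit: 24100·0.1300 + 4480·Cₑ = 28580·0.34 → Cₑ = 1.470 mg/L.
4480 L/s = 4.480 m³/s. Load = 4.480 m³/s × 1.470 g/m³ × 86 400 s/d = 568.9 kg/d.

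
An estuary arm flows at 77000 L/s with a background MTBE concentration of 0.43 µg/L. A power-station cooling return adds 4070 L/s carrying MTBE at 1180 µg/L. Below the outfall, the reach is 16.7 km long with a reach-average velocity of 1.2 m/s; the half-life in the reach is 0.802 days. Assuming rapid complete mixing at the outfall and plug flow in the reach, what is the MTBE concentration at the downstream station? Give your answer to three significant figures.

Conservation of mass: C = (77000·0.4300 + 4070·1180) / 81070 = 4836000/81070 = 59.65 µg/L.
Travel time t = 16.7·1000 / 1.2 = 13920 s = 3.866 h.
Half-life 0.802 d → k = ln 2 / 0.802 = 0.8643 d⁻¹.
After decay, C = 59.65 × e^(−kt) = 59.65 × 0.8700 = 51.90 µg/L.

51.9 µg/L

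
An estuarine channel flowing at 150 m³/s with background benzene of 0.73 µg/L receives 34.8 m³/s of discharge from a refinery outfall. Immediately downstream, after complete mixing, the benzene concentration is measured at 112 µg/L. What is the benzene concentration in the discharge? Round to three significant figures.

592 µg/L

Mass balance: 150.0·0.7300 + 34.80·Cₑ = 184.8·112.0
→ Cₑ = (184.8·112.0 − 150.0·0.7300) / 34.80 = 591.6 µg/L.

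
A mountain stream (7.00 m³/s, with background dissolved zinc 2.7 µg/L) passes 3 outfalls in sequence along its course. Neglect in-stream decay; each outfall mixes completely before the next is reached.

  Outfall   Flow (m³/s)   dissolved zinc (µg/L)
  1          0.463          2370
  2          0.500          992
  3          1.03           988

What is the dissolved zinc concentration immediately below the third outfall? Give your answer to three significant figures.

After outfall 1: Q = 7.000 + 0.4630 = 7.463 m³/s; C = (7.000·2.700 + 0.4630·2370)/7.463 = 149.6 µg/L.
After outfall 2: Q = 7.463 + 0.5000 = 7.963 m³/s; C = (7.463·149.6 + 0.5000·992.0)/7.963 = 202.5 µg/L.
After outfall 3: Q = 7.963 + 1.030 = 8.993 m³/s; C = (7.963·202.5 + 1.030·988.0)/8.993 = 292.4 µg/L.

292 µg/L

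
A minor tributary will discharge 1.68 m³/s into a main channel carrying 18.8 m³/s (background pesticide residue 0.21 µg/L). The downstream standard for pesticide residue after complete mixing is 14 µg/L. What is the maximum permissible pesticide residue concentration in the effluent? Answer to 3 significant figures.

168 µg/L

At the limit, (Qr·Cr + Qe·Cₑ)/(Qr + Qe) = 14:
Cₑ = (20.48·14 − 18.80·0.2100) / 1.680 = 168.3 µg/L.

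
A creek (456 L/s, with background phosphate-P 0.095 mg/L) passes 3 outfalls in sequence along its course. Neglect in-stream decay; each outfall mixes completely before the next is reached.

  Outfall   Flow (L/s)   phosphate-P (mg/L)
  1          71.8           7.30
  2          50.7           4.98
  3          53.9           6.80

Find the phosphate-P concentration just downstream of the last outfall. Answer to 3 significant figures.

1.88 mg/L

Outfall 1: combined Q = 527.8 L/s; C = (456.0·0.09500 + 71.80·7.300)/527.8 = 1.075 mg/L.
Outfall 2: combined Q = 578.5 L/s; C = (527.8·1.075 + 50.70·4.980)/578.5 = 1.417 mg/L.
Outfall 3: combined Q = 632.4 L/s; C = (578.5·1.417 + 53.90·6.800)/632.4 = 1.876 mg/L.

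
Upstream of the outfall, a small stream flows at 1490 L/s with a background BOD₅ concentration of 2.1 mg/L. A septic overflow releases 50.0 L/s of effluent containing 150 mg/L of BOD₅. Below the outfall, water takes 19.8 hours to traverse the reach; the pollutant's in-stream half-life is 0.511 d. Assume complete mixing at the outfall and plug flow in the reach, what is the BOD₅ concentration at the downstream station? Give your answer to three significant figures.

2.25 mg/L

Flow-weighted average: C = (1490·2.100 + 50.00·150.0) / 1540 = 10630/1540 = 6.902 mg/L.
Half-life 0.511 d → k = ln 2 / 0.511 = 1.356 d⁻¹.
Decay over the reach: 6.902·exp(−kt) = 6.902·0.3266 = 2.254 mg/L.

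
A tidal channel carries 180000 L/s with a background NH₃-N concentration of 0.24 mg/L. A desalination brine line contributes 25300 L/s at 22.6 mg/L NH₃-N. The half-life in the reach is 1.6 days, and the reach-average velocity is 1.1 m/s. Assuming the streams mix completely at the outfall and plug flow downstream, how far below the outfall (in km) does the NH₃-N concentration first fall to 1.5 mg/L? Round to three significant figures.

152 km

Conservation of mass: C = (180000·0.2400 + 25300·22.60) / 205300 = 615000/205300 = 2.996 mg/L.
Half-life 1.6 d → k = ln 2 / 1.6 = 0.4332 d⁻¹.
Set 2.996·exp(−k·t) = 1.5 → t = ln(2.996/1.5)/k = 137900 s = 38.32 h.
Distance = v·t = 1.1·137900 = 151700 m = 151.7 km.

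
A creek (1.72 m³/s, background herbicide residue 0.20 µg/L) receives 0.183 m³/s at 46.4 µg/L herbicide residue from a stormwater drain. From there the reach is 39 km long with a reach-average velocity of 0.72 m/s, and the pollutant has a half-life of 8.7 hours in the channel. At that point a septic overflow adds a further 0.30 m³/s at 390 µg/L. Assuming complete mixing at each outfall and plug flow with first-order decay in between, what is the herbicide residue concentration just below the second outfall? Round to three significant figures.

After mixing, C = (1.720·0.2000 + 0.1830·46.40) / 1.903 = 8.835/1.903 = 4.643 µg/L; combined flow 1.903 m³/s.
Travel time t = 39·1000 / 0.72 = 54170 s = 15.05 h.
Half-life 8.7 h → k = ln 2 / 8.7 = 0.07967 h⁻¹ = 1.912 d⁻¹.
Applying C = C₀e^(−kt): 4.643 × 0.3016 = 1.400 µg/L.
At the second outfall, C = (1.903·1.400 + 0.3000·390.0) / (1.903 + 0.3000) = 54.32 µg/L.

54.3 µg/L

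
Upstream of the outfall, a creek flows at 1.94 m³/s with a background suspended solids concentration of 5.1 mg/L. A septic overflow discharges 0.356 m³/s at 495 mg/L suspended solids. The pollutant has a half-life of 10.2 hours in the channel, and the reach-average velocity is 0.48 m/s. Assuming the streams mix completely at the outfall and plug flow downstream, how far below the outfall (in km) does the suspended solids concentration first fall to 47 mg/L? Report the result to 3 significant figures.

After mixing, C = (1.940·5.100 + 0.3560·495.0) / 2.296 = 186.1/2.296 = 81.06 mg/L.
Half-life 10.2 h → k = ln 2 / 10.2 = 0.06796 h⁻¹ = 1.631 d⁻¹.
Set 81.06·exp(−k·t) = 47 → t = ln(81.06/47)/k = 28870 s = 8.021 h.
Distance = v·t = 0.48·28870 = 13860 m = 13.86 km.

13.9 km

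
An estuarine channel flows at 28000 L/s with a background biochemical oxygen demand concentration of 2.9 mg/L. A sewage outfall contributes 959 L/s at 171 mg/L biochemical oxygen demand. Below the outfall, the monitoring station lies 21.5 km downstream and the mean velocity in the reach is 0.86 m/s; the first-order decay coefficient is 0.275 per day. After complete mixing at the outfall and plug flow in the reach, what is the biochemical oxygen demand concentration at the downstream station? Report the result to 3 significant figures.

7.82 mg/L

Mixed concentration C = ΣQC/ΣQ = (28000·2.900 + 959.0·171.0) / 28960 = 245200/28960 = 8.467 mg/L.
Travel time t = 21.5·1000 / 0.86 = 25000 s = 6.944 h.
First-order decay: C = 8.467·exp(−k·t) = 8.467·0.9235 = 7.819 mg/L.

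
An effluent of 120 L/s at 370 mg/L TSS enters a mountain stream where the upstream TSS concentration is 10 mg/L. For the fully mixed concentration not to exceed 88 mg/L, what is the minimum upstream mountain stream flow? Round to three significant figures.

434 L/s

Set C_mix = 88: (Q·10.00 + 120.0·370.0) / (Q + 120.0) = 88
→ Q = 120.0·(370.0 − 88)/(88 − 10.00) = 433.8 L/s.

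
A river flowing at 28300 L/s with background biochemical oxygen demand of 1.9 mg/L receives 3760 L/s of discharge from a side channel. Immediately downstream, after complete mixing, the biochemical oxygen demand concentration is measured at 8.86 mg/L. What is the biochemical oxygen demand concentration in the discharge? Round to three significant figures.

Mass balance: 28300·1.900 + 3760·Cₑ = 32060·8.860
→ Cₑ = (32060·8.860 − 28300·1.900) / 3760 = 61.25 mg/L.

61.2 mg/L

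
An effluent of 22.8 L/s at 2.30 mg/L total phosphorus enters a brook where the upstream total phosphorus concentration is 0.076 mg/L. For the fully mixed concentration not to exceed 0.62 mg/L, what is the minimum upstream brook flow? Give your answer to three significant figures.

Set C_mix = 0.62: (Q·0.07600 + 22.80·2.300) / (Q + 22.80) = 0.62
→ Q = 22.80·(2.300 − 0.62)/(0.62 − 0.07600) = 70.41 L/s.

70.4 L/s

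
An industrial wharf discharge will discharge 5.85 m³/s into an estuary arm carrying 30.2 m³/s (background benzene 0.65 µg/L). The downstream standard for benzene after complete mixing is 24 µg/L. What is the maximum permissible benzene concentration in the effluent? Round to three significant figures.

145 µg/L

At the limit, (Qr·Cr + Qe·Cₑ)/(Qr + Qe) = 24:
Cₑ = (36.05·24 − 30.20·0.6500) / 5.850 = 144.5 µg/L.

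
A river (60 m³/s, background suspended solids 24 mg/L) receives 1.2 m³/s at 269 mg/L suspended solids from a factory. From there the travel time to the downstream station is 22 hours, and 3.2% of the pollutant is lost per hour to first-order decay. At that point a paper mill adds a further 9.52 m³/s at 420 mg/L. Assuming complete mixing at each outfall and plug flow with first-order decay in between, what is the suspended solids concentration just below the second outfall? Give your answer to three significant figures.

Conservation of mass: C = (60.00·24.00 + 1.200·269.0) / 61.20 = 1763/61.20 = 28.80 mg/L; combined flow 61.20 m³/s.
3.2%/h lost → k = −ln(1 − 0.032) = 0.03252 h⁻¹.
Applying C = C₀e^(−kt): 28.80 × 0.4889 = 14.08 mg/L.
At the second outfall, C = (61.20·14.08 + 9.520·420.0) / (61.20 + 9.520) = 68.73 mg/L.

68.7 mg/L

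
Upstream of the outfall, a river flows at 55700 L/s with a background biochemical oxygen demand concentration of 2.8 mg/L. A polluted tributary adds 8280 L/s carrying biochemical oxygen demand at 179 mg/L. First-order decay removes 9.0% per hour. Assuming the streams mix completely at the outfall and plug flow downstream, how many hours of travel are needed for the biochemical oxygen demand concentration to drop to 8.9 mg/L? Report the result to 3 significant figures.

11.2 h

Mixed concentration C = ΣQC/ΣQ = (55700·2.800 + 8280·179.0) / 63980 = 1638000/63980 = 25.60 mg/L.
9.0%/h lost → k = −ln(1 − 0.09) = 0.09431 h⁻¹.
25.60·exp(−k·t) = 8.9 → t = ln(25.60/8.9)/k = 40330 s = 11.20 h.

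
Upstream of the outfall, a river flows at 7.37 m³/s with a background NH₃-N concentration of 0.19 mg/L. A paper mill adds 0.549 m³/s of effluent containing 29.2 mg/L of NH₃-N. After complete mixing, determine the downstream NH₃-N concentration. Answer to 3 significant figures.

After mixing, C = (7.370·0.1900 + 0.5490·29.20) / 7.919 = 17.43/7.919 = 2.201 mg/L.

2.20 mg/L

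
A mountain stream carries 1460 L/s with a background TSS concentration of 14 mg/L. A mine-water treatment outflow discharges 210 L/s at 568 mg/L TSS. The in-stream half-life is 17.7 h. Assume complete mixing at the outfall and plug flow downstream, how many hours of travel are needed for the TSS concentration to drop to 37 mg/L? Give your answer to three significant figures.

Conservation of mass: C = (1460·14.00 + 210.0·568.0) / 1670 = 139700/1670 = 83.66 mg/L.
Half-life 17.7 h → k = ln 2 / 17.7 = 0.03916 h⁻¹ = 0.9399 d⁻¹.
83.66·exp(−k·t) = 37 → t = ln(83.66/37)/k = 75000 s = 20.83 h.

20.8 h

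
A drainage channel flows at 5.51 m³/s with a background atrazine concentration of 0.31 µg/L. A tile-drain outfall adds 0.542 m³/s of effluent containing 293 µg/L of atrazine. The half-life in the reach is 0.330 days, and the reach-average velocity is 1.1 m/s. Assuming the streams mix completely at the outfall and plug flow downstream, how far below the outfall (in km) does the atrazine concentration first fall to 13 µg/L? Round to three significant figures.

After mixing, C = (5.510·0.3100 + 0.5420·293.0) / 6.052 = 160.5/6.052 = 26.52 µg/L.
Half-life 0.330 d → k = ln 2 / 0.330 = 2.100 d⁻¹.
Set 26.52·exp(−k·t) = 13 → t = ln(26.52/13)/k = 29330 s = 8.147 h.
Distance = v·t = 1.1·29330 = 32260 m = 32.26 km.

32.3 km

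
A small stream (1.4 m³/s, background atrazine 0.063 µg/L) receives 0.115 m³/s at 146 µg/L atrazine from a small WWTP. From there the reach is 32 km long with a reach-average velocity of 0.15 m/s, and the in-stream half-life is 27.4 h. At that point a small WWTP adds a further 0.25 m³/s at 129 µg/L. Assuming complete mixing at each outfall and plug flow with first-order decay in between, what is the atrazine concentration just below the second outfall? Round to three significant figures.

20.4 µg/L

After mixing, C = (1.400·0.06300 + 0.1150·146.0) / 1.515 = 16.88/1.515 = 11.14 µg/L; combined flow 1.515 m³/s.
Travel time t = 32·1000 / 0.15 = 213300 s = 59.26 h.
Half-life 27.4 h → k = ln 2 / 27.4 = 0.02530 h⁻¹ = 0.6071 d⁻¹.
Applying C = C₀e^(−kt): 11.14 × 0.2233 = 2.488 µg/L.
Second outfall: C = (1.515·2.488 + 0.2500·129.0)/1.765 = 20.41 µg/L.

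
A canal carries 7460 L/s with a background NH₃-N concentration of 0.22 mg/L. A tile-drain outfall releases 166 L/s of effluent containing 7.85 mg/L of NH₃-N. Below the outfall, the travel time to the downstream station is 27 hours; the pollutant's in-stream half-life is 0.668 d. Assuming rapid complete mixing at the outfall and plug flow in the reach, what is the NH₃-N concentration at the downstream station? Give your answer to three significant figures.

0.120 mg/L

Flow-weighted average: C = (7460·0.2200 + 166.0·7.850) / 7626 = 2944/7626 = 0.3861 mg/L.
Half-life 0.668 d → k = ln 2 / 0.668 = 1.038 d⁻¹.
After decay, C = 0.3861 × e^(−kt) = 0.3861 × 0.3112 = 0.1201 mg/L.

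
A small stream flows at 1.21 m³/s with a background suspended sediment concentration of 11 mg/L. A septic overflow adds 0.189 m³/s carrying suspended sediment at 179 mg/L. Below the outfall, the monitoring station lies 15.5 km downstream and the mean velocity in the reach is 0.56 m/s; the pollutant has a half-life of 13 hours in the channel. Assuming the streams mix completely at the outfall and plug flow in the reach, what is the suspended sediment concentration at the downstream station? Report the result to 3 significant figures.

Conservation of mass: C = (1.210·11.00 + 0.1890·179.0) / 1.399 = 47.14/1.399 = 33.70 mg/L.
Travel time t = 15.5·1000 / 0.56 = 27680 s = 7.688 h.
Half-life 13 h → k = ln 2 / 13 = 0.05332 h⁻¹ = 1.280 d⁻¹.
First-order decay: C = 33.70·exp(−k·t) = 33.70·0.6637 = 22.36 mg/L.

22.4 mg/L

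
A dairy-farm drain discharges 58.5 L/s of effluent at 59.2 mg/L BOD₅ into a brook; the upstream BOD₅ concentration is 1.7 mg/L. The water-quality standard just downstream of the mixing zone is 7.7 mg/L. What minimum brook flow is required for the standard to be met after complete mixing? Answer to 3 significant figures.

502 L/s

Set C_mix = 7.7: (Q·1.700 + 58.50·59.20) / (Q + 58.50) = 7.7
→ Q = 58.50·(59.20 − 7.7)/(7.7 − 1.700) = 502.1 L/s.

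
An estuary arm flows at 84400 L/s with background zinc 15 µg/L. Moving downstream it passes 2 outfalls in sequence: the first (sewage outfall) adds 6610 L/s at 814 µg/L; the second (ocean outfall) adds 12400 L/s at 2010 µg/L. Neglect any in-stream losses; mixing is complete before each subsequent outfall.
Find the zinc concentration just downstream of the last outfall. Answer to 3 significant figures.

305 µg/L

Outfall 1: combined Q = 91010 L/s; C = (84400·15.00 + 6610·814.0)/91010 = 73.03 µg/L.
Outfall 2: combined Q = 103400 L/s; C = (91010·73.03 + 12400·2010)/103400 = 305.3 µg/L.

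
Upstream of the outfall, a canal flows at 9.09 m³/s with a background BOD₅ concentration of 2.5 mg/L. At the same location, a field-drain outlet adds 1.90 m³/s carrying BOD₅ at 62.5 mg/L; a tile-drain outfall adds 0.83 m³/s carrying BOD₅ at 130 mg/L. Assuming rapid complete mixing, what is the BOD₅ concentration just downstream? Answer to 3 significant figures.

After mixing, C = (9.090·2.500 + 1.900·62.50 + 0.8300·130.0) / 11.82 = 249.4/11.82 = 21.10 mg/L.

21.1 mg/L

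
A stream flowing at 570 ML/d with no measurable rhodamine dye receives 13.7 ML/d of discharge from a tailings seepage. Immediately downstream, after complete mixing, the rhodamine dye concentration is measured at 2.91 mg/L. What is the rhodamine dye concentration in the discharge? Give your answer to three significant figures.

124 mg/L

Mass balance: 570.0·0 + 13.70·Cₑ = 583.7·2.910
→ Cₑ = (583.7·2.910 − 570.0·0) / 13.70 = 124.0 mg/L.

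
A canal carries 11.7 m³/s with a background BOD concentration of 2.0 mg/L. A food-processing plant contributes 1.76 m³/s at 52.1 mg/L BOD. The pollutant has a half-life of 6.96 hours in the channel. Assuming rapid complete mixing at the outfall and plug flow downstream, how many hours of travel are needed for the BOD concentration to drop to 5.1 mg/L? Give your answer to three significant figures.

5.19 h

Flow-weighted average: C = (11.70·2.000 + 1.760·52.10) / 13.46 = 115.1/13.46 = 8.551 mg/L.
Half-life 6.96 h → k = ln 2 / 6.96 = 0.09959 h⁻¹ = 2.390 d⁻¹.
8.551·exp(−k·t) = 5.1 → t = ln(8.551/5.1)/k = 18680 s = 5.189 h.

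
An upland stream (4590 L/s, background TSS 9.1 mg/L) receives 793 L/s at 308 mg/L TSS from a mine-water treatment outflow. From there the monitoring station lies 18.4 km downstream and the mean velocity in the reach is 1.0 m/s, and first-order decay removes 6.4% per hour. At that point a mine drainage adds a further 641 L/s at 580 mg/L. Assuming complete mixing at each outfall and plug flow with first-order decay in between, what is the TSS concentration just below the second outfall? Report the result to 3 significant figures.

95.6 mg/L

After mixing, C = (4590·9.100 + 793.0·308.0) / 5383 = 286000/5383 = 53.13 mg/L; combined flow 5383 L/s.
Travel time t = 18.4·1000 / 1.0 = 18400 s = 5.111 h.
6.4%/h lost → k = −ln(1 − 0.064) = 0.06614 h⁻¹.
Applying C = C₀e^(−kt): 53.13 × 0.7132 = 37.89 mg/L.
Second outfall: C = (5383·37.89 + 641.0·580.0)/6024 = 95.58 mg/L.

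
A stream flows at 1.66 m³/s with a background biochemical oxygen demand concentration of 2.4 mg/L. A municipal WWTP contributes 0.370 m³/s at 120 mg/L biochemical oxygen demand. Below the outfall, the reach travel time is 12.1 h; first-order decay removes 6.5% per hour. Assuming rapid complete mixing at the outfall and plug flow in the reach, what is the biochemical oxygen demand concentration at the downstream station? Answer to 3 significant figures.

10.6 mg/L

Mixed concentration C = ΣQC/ΣQ = (1.660·2.400 + 0.3700·120.0) / 2.030 = 48.38/2.030 = 23.83 mg/L.
6.5%/h lost → k = −ln(1 − 0.065) = 0.06721 h⁻¹.
Decay over the reach: 23.83·exp(−kt) = 23.83·0.4434 = 10.57 mg/L.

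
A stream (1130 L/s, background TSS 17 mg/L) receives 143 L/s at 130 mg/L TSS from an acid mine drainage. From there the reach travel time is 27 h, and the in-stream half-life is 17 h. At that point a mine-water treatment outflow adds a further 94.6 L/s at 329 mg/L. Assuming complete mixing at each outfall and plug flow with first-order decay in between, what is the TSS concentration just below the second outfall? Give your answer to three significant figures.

After mixing, C = (1130·17.00 + 143.0·130.0) / 1273 = 37800/1273 = 29.69 mg/L; combined flow 1273 L/s.
Half-life 17 h → k = ln 2 / 17 = 0.04077 h⁻¹ = 0.9786 d⁻¹.
Decay over the reach: 29.69·exp(−kt) = 29.69·0.3326 = 9.875 mg/L.
Second outfall: C = (1273·9.875 + 94.60·329.0)/1368 = 31.95 mg/L.

32.0 mg/L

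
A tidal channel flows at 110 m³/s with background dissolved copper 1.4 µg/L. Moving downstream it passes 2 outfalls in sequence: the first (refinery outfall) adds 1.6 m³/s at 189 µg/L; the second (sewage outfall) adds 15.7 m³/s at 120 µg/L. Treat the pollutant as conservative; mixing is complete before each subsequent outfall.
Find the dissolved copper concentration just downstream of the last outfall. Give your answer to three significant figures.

18.4 µg/L

After outfall 1: Q = 110.0 + 1.600 = 111.6 m³/s; C = (110.0·1.400 + 1.600·189.0)/111.6 = 4.090 µg/L.
After outfall 2: Q = 111.6 + 15.70 = 127.3 m³/s; C = (111.6·4.090 + 15.70·120.0)/127.3 = 18.38 µg/L.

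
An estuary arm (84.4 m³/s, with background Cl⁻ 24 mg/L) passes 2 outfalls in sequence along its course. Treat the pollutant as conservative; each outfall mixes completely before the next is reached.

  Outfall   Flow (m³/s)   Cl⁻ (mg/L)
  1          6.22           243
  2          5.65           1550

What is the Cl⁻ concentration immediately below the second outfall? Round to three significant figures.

128 mg/L

Below outfall 1: Q → 90.62 m³/s, C = (84.40·24.00 + 6.220·243.0)/90.62 = 39.03 mg/L.
Below outfall 2: Q → 96.27 m³/s, C = (90.62·39.03 + 5.650·1550)/96.27 = 127.7 mg/L.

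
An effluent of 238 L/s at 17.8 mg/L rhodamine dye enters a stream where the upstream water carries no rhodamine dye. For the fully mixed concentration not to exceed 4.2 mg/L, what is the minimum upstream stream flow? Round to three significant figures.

Set C_mix = 4.2: (Q·0 + 238.0·17.80) / (Q + 238.0) = 4.2
→ Q = 238.0·(17.80 − 4.2)/(4.2 − 0) = 770.7 L/s.

771 L/s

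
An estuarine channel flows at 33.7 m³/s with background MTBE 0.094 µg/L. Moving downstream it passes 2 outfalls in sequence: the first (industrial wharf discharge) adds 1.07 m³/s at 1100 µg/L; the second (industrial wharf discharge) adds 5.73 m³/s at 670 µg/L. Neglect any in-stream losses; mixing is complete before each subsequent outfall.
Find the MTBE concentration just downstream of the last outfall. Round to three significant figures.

124 µg/L

After outfall 1: Q = 33.70 + 1.070 = 34.77 m³/s; C = (33.70·0.09400 + 1.070·1100)/34.77 = 33.94 µg/L.
After outfall 2: Q = 34.77 + 5.730 = 40.50 m³/s; C = (34.77·33.94 + 5.730·670.0)/40.50 = 123.9 µg/L.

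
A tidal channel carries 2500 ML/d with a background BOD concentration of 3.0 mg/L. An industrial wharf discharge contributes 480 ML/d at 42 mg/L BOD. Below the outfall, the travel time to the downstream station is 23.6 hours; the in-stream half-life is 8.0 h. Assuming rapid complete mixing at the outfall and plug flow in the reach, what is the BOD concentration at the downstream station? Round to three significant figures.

After mixing, C = (2500·3.000 + 480.0·42.00) / 2980 = 27660/2980 = 9.282 mg/L.
Half-life 8.0 h → k = ln 2 / 8.0 = 0.08664 h⁻¹ = 2.079 d⁻¹.
Applying C = C₀e^(−kt): 9.282 × 0.1294 = 1.201 mg/L.

1.20 mg/L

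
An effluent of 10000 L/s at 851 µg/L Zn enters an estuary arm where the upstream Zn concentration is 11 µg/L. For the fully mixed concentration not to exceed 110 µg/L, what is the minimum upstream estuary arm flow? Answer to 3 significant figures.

Set C_mix = 110: (Q·11.00 + 10000·851.0) / (Q + 10000) = 110
→ Q = 10000·(851.0 − 110)/(110 − 11.00) = 74850 L/s.

74800 L/s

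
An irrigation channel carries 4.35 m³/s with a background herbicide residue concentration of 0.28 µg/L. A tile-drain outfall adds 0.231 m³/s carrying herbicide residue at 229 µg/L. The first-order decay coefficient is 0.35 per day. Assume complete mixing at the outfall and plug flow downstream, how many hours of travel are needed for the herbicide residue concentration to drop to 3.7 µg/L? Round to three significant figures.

79.6 h

After mixing, C = (4.350·0.2800 + 0.2310·229.0) / 4.581 = 54.12/4.581 = 11.81 µg/L.
11.81·exp(−k·t) = 3.7 → t = ln(11.81/3.7)/k = 286600 s = 79.60 h.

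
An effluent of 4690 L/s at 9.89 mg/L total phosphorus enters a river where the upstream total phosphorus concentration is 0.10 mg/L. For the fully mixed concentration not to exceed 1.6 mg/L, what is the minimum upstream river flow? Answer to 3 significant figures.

25900 L/s

Set C_mix = 1.6: (Q·0.1000 + 4690·9.890) / (Q + 4690) = 1.6
→ Q = 4690·(9.890 − 1.6)/(1.6 − 0.1000) = 25920 L/s.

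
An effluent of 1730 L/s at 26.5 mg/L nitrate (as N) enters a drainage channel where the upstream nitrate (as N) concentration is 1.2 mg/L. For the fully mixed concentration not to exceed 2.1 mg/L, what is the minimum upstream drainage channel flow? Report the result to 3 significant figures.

Set C_mix = 2.1: (Q·1.200 + 1730·26.50) / (Q + 1730) = 2.1
→ Q = 1730·(26.50 − 2.1)/(2.1 − 1.200) = 46900 L/s.

46900 L/s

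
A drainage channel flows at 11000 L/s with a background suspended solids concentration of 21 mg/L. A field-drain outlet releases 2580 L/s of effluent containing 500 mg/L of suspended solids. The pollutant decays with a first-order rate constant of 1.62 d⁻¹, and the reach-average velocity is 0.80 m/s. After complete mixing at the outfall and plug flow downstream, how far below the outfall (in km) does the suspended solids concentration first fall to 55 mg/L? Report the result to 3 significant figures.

Flow-weighted average: C = (11000·21.00 + 2580·500.0) / 13580 = 1521000/13580 = 112.0 mg/L.
Set 112.0·exp(−k·t) = 55 → t = ln(112.0/55)/k = 37930 s = 10.54 h.
Distance = v·t = 0.80·37930 = 30340 m = 30.34 km.

30.3 km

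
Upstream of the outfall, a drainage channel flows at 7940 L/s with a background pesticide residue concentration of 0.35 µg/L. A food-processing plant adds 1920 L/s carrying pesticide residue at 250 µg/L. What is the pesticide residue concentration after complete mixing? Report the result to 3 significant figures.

Conservation of mass: C = (7940·0.3500 + 1920·250.0) / 9860 = 482800/9860 = 48.96 µg/L.

49.0 µg/L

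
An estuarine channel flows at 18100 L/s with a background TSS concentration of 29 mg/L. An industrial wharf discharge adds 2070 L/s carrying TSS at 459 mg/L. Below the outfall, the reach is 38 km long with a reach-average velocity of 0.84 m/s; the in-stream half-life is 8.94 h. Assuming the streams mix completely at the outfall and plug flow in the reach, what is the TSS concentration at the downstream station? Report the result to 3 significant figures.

Mixed concentration C = ΣQC/ΣQ = (18100·29.00 + 2070·459.0) / 20170 = 1475000/20170 = 73.13 mg/L.
Travel time t = 38·1000 / 0.84 = 45240 s = 12.57 h.
Half-life 8.94 h → k = ln 2 / 8.94 = 0.07753 h⁻¹ = 1.861 d⁻¹.
After decay, C = 73.13 × e^(−kt) = 73.13 × 0.3775 = 27.60 mg/L.

27.6 mg/L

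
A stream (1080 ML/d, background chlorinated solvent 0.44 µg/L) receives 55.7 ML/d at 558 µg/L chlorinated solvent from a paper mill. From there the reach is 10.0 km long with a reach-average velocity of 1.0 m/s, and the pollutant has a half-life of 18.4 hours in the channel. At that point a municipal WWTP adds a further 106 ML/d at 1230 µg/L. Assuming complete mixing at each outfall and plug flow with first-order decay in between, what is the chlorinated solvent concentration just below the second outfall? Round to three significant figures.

128 µg/L

Mass balance: C = (1080·0.4400 + 55.70·558.0) / 1136 = 31560/1136 = 27.79 µg/L; combined flow 1136 ML/d.
Travel time t = 10.0·1000 / 1.0 = 10000 s = 2.778 h.
Half-life 18.4 h → k = ln 2 / 18.4 = 0.03767 h⁻¹ = 0.9041 d⁻¹.
After decay, C = 27.79 × e^(−kt) = 27.79 × 0.9006 = 25.02 µg/L.
At the second outfall, C = (1136·25.02 + 106.0·1230) / (1136 + 106.0) = 127.9 µg/L.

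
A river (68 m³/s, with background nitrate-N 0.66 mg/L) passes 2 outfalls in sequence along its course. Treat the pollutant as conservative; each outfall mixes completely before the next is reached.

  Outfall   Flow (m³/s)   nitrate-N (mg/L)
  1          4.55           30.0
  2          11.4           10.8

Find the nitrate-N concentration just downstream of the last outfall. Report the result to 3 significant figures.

3.63 mg/L

Below outfall 1: Q → 72.55 m³/s, C = (68.00·0.6600 + 4.550·30.00)/72.55 = 2.500 mg/L.
Below outfall 2: Q → 83.95 m³/s, C = (72.55·2.500 + 11.40·10.80)/83.95 = 3.627 mg/L.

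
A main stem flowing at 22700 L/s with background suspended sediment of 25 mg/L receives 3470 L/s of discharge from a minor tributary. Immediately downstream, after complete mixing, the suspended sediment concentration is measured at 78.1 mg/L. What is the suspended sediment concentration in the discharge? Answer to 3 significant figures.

425 mg/L

Mass balance: 22700·25.00 + 3470·Cₑ = 26170·78.10
→ Cₑ = (26170·78.10 − 22700·25.00) / 3470 = 425.5 mg/L.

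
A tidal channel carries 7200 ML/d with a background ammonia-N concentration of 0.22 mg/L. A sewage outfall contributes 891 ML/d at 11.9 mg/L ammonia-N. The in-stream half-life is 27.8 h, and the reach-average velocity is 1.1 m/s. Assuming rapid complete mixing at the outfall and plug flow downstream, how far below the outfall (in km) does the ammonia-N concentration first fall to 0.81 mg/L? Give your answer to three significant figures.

Mixed concentration C = ΣQC/ΣQ = (7200·0.2200 + 891.0·11.90) / 8091 = 12190/8091 = 1.506 mg/L.
Half-life 27.8 h → k = ln 2 / 27.8 = 0.02493 h⁻¹ = 0.5984 d⁻¹.
Set 1.506·exp(−k·t) = 0.81 → t = ln(1.506/0.81)/k = 89570 s = 24.88 h.
Distance = v·t = 1.1·89570 = 98520 m = 98.52 km.

98.5 km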